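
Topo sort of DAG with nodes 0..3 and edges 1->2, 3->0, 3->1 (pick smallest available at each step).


Kahn's algorithm, process smallest node first
Order: [3, 0, 1, 2]


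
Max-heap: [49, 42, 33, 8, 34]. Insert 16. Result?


Append 16: [49, 42, 33, 8, 34, 16]
Bubble up: no swaps needed
Result: [49, 42, 33, 8, 34, 16]


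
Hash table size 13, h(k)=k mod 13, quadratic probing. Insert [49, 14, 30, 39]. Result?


Insertions: 49->slot 10; 14->slot 1; 30->slot 4; 39->slot 0
Table: [39, 14, None, None, 30, None, None, None, None, None, 49, None, None]


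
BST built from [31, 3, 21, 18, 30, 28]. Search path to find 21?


BST root = 31
Search for 21: compare at each node
Path: [31, 3, 21]


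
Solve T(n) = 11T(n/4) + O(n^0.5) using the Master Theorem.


a=11, b=4, c=0.5. log_4(11)=1.730 > c=0.5. Case 1: O(n^log_b(a)) = O(n^1.730)
Complexity: O(n^1.730)


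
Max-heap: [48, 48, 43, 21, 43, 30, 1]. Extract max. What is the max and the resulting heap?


Max = 48
Replace root with last, heapify down
Resulting heap: [48, 43, 43, 21, 1, 30]


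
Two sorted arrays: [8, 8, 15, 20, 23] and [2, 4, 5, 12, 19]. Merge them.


Compare heads, take smaller each step.
Merged: [2, 4, 5, 8, 8, 12, 15, 19, 20, 23]


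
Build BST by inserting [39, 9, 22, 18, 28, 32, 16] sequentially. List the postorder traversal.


Root = 39; build tree by BST insertion.
Postorder traversal: [16, 18, 32, 28, 22, 9, 39]


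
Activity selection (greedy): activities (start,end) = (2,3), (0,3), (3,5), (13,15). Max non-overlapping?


Greedy: pick earliest-ending, then skip overlaps.
Selected (3 activities): [(2, 3), (3, 5), (13, 15)]


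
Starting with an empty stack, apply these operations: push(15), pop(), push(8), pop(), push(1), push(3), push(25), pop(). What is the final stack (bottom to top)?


push(15) -> [15]
pop() returns 15 -> []
push(8) -> [8]
pop() returns 8 -> []
push(1) -> [1]
push(3) -> [1, 3]
push(25) -> [1, 3, 25]
pop() returns 25 -> [1, 3]
Final stack (bottom to top): [1, 3]


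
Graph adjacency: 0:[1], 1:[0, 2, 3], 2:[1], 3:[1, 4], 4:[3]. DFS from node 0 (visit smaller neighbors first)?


DFS stack-based: start with [0]
Visit order: [0, 1, 2, 3, 4]


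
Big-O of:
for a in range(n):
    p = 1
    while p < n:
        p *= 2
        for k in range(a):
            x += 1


Per nesting level: O(n) * O(log n) * O(n) [triangular over a] = O(n^2 log n)
Complexity: O(n^2 log n)


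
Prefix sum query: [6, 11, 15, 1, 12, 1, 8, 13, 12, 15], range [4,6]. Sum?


Prefix sums: [0, 6, 17, 32, 33, 45, 46, 54, 67, 79, 94]
Sum[4..6] = prefix[7] - prefix[4] = 54 - 33 = 21


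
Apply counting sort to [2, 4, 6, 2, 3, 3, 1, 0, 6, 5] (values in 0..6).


Count array: [1, 1, 2, 2, 1, 1, 2]
Reconstruct: [0, 1, 2, 2, 3, 3, 4, 5, 6, 6]


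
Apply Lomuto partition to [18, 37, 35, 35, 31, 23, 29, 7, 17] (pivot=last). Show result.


Elements <= 17 go left of pivot.
Result: [7, 17, 35, 35, 31, 23, 29, 18, 37], pivot at index 1


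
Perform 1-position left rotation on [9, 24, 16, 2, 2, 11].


Left rotate by 1: [24, 16, 2, 2, 11, 9]


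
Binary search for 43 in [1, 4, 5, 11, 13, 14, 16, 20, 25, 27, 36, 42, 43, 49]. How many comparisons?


Search for 43:
[0,13] mid=6 arr[6]=16
[7,13] mid=10 arr[10]=36
[11,13] mid=12 arr[12]=43
Total: 3 comparisons


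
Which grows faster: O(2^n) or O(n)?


linear grows slower than exponential
O(n) is asymptotically smaller; O(2^n) grows faster


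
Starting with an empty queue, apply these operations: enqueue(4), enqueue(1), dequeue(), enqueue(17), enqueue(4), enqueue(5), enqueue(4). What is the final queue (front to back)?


enqueue(4) -> [4]
enqueue(1) -> [4, 1]
dequeue() returns 4 -> [1]
enqueue(17) -> [1, 17]
enqueue(4) -> [1, 17, 4]
enqueue(5) -> [1, 17, 4, 5]
enqueue(4) -> [1, 17, 4, 5, 4]
Final queue (front to back): [1, 17, 4, 5, 4]


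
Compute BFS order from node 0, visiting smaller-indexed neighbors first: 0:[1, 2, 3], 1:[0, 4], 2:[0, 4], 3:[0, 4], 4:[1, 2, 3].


BFS queue: start with [0]
Visit order: [0, 1, 2, 3, 4]


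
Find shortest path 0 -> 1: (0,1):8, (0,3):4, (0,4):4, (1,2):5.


Dijkstra from 0:
Distances: {0: 0, 1: 8, 2: 13, 3: 4, 4: 4}
Shortest distance to 1 = 8, path = [0, 1]


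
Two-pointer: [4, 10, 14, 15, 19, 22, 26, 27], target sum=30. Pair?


Two pointers: lo=0, hi=7
Found pair: (4, 26) summing to 30


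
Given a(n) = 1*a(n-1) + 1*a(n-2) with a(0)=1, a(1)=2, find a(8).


Build bottom-up:
...a(6)=21, a(7)=34, a(8)=1*34+1*21=55


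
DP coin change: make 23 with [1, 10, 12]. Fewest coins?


dp[0]=0; dp[i]=1+min(dp[i-c] for c in coins)
...dp[18]=7, dp[19]=8, dp[20]=2, dp[21]=3, dp[22]=2, dp[23]=3
Minimum coins for 23 = 3


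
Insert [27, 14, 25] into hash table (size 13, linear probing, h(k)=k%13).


Insertions: 27->slot 1; 14->slot 2; 25->slot 12
Table: [None, 27, 14, None, None, None, None, None, None, None, None, None, 25]


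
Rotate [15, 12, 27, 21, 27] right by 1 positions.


Right rotate by 1: [27, 15, 12, 27, 21]


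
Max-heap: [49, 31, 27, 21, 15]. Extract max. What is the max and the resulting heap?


Max = 49
Replace root with last, heapify down
Resulting heap: [31, 21, 27, 15]


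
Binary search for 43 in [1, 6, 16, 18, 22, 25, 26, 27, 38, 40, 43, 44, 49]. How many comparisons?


Search for 43:
[0,12] mid=6 arr[6]=26
[7,12] mid=9 arr[9]=40
[10,12] mid=11 arr[11]=44
[10,10] mid=10 arr[10]=43
Total: 4 comparisons


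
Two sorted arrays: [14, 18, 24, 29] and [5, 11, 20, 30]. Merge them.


Compare heads, take smaller each step.
Merged: [5, 11, 14, 18, 20, 24, 29, 30]


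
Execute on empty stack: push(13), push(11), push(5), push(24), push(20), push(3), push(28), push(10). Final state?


push(13) -> [13]
push(11) -> [13, 11]
push(5) -> [13, 11, 5]
push(24) -> [13, 11, 5, 24]
push(20) -> [13, 11, 5, 24, 20]
push(3) -> [13, 11, 5, 24, 20, 3]
push(28) -> [13, 11, 5, 24, 20, 3, 28]
push(10) -> [13, 11, 5, 24, 20, 3, 28, 10]
Final stack (bottom to top): [13, 11, 5, 24, 20, 3, 28, 10]


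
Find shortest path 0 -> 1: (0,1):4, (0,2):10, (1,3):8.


Dijkstra from 0:
Distances: {0: 0, 1: 4, 2: 10, 3: 12}
Shortest distance to 1 = 4, path = [0, 1]


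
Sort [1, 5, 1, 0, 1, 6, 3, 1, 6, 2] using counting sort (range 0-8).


Count array: [1, 4, 1, 1, 0, 1, 2, 0, 0]
Reconstruct: [0, 1, 1, 1, 1, 2, 3, 5, 6, 6]


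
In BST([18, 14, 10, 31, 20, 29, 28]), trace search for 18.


BST root = 18
Search for 18: compare at each node
Path: [18]


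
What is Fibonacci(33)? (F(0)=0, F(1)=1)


F(n)=F(n-1)+F(n-2)
...F(31)=1346269, F(32)=2178309, F(33)=3524578


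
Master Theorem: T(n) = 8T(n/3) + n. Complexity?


a=8, b=3, c=1. log_3(8)=1.893 > c=1. Case 1: O(n^log_b(a)) = O(n^1.893)
Complexity: O(n^1.893)


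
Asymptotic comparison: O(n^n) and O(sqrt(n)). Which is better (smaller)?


sublinear grows slower than n^n
O(sqrt(n)) is asymptotically smaller; O(n^n) grows faster


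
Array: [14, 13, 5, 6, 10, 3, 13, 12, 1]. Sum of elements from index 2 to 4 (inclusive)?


Prefix sums: [0, 14, 27, 32, 38, 48, 51, 64, 76, 77]
Sum[2..4] = prefix[5] - prefix[2] = 48 - 27 = 21


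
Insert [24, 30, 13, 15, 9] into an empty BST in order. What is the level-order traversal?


Root = 24; build tree by BST insertion.
Level-Order traversal: [24, 13, 30, 9, 15]


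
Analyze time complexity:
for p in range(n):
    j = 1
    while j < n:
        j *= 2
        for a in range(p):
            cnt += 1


Per nesting level: O(n) * O(log n) * O(n) [triangular over p] = O(n^2 log n)
Complexity: O(n^2 log n)


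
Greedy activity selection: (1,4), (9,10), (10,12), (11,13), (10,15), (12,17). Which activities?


Greedy: pick earliest-ending, then skip overlaps.
Selected (4 activities): [(1, 4), (9, 10), (10, 12), (12, 17)]


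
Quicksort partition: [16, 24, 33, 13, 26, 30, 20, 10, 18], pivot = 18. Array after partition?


Elements <= 18 go left of pivot.
Result: [16, 13, 10, 18, 26, 30, 20, 33, 24], pivot at index 3


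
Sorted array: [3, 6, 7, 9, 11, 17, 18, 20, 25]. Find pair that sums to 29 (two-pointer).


Two pointers: lo=0, hi=8
Found pair: (9, 20) summing to 29


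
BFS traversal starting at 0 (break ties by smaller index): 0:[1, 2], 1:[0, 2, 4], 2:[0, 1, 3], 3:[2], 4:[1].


BFS queue: start with [0]
Visit order: [0, 1, 2, 4, 3]


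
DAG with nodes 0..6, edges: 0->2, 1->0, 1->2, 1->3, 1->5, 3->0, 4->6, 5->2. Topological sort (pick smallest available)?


Kahn's algorithm, process smallest node first
Order: [1, 3, 0, 4, 5, 2, 6]


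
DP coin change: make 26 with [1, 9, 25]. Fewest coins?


dp[0]=0; dp[i]=1+min(dp[i-c] for c in coins)
...dp[21]=5, dp[22]=6, dp[23]=7, dp[24]=8, dp[25]=1, dp[26]=2
Minimum coins for 26 = 2


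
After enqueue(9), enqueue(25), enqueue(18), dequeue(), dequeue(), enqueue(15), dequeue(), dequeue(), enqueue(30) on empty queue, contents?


enqueue(9) -> [9]
enqueue(25) -> [9, 25]
enqueue(18) -> [9, 25, 18]
dequeue() returns 9 -> [25, 18]
dequeue() returns 25 -> [18]
enqueue(15) -> [18, 15]
dequeue() returns 18 -> [15]
dequeue() returns 15 -> []
enqueue(30) -> [30]
Final queue (front to back): [30]


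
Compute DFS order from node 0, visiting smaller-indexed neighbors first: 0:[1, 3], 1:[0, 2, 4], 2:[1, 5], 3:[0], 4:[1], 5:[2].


DFS stack-based: start with [0]
Visit order: [0, 1, 2, 5, 4, 3]


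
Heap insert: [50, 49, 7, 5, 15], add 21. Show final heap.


Append 21: [50, 49, 7, 5, 15, 21]
Bubble up: swap idx 5(21) with idx 2(7)
Result: [50, 49, 21, 5, 15, 7]


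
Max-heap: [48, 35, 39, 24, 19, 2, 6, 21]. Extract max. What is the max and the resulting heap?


Max = 48
Replace root with last, heapify down
Resulting heap: [39, 35, 21, 24, 19, 2, 6]


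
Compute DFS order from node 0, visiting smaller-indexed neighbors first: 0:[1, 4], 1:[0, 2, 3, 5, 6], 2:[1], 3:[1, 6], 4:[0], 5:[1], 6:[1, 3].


DFS stack-based: start with [0]
Visit order: [0, 1, 2, 3, 6, 5, 4]


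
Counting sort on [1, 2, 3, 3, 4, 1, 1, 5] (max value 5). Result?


Count array: [0, 3, 1, 2, 1, 1]
Reconstruct: [1, 1, 1, 2, 3, 3, 4, 5]


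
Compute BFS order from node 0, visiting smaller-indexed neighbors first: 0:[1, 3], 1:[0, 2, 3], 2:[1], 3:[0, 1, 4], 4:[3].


BFS queue: start with [0]
Visit order: [0, 1, 3, 2, 4]


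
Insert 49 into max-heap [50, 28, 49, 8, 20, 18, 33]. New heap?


Append 49: [50, 28, 49, 8, 20, 18, 33, 49]
Bubble up: swap idx 7(49) with idx 3(8); swap idx 3(49) with idx 1(28)
Result: [50, 49, 49, 28, 20, 18, 33, 8]


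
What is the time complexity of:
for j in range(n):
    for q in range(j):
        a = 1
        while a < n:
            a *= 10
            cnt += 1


Per nesting level: O(n) * O(n) [triangular over j] * O(log n) = O(n^2 log n)
Complexity: O(n^2 log n)


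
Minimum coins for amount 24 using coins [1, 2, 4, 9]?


dp[0]=0; dp[i]=1+min(dp[i-c] for c in coins)
...dp[19]=3, dp[20]=3, dp[21]=4, dp[22]=3, dp[23]=4, dp[24]=4
Minimum coins for 24 = 4


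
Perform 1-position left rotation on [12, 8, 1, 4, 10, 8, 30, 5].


Left rotate by 1: [8, 1, 4, 10, 8, 30, 5, 12]


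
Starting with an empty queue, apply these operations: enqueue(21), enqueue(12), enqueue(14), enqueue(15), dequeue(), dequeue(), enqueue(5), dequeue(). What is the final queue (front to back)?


enqueue(21) -> [21]
enqueue(12) -> [21, 12]
enqueue(14) -> [21, 12, 14]
enqueue(15) -> [21, 12, 14, 15]
dequeue() returns 21 -> [12, 14, 15]
dequeue() returns 12 -> [14, 15]
enqueue(5) -> [14, 15, 5]
dequeue() returns 14 -> [15, 5]
Final queue (front to back): [15, 5]


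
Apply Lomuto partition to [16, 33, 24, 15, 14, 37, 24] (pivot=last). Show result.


Elements <= 24 go left of pivot.
Result: [16, 24, 15, 14, 24, 37, 33], pivot at index 4


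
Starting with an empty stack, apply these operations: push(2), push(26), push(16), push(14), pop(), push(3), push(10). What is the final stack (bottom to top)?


push(2) -> [2]
push(26) -> [2, 26]
push(16) -> [2, 26, 16]
push(14) -> [2, 26, 16, 14]
pop() returns 14 -> [2, 26, 16]
push(3) -> [2, 26, 16, 3]
push(10) -> [2, 26, 16, 3, 10]
Final stack (bottom to top): [2, 26, 16, 3, 10]


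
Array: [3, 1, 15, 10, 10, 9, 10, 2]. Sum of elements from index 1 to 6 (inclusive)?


Prefix sums: [0, 3, 4, 19, 29, 39, 48, 58, 60]
Sum[1..6] = prefix[7] - prefix[1] = 58 - 3 = 55


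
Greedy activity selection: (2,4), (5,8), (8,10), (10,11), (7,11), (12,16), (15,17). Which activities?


Greedy: pick earliest-ending, then skip overlaps.
Selected (5 activities): [(2, 4), (5, 8), (8, 10), (10, 11), (12, 16)]


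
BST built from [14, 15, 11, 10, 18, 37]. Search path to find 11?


BST root = 14
Search for 11: compare at each node
Path: [14, 11]


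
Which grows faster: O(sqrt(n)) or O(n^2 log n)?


sublinear grows slower than n^2 log n
O(sqrt(n)) is asymptotically smaller; O(n^2 log n) grows faster


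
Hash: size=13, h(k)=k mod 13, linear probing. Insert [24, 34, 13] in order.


Insertions: 24->slot 11; 34->slot 8; 13->slot 0
Table: [13, None, None, None, None, None, None, None, 34, None, None, 24, None]


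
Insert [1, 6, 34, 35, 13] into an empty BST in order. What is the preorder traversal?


Root = 1; build tree by BST insertion.
Preorder traversal: [1, 6, 34, 13, 35]


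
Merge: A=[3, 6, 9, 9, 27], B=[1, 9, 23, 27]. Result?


Compare heads, take smaller each step.
Merged: [1, 3, 6, 9, 9, 9, 23, 27, 27]


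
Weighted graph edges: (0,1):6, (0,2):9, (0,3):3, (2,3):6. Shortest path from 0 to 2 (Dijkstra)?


Dijkstra from 0:
Distances: {0: 0, 1: 6, 2: 9, 3: 3}
Shortest distance to 2 = 9, path = [0, 2]


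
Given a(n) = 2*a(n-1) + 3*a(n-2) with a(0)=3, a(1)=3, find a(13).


Build bottom-up:
...a(11)=265719, a(12)=797163, a(13)=2*797163+3*265719=2391483


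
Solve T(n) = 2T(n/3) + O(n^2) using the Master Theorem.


a=2, b=3, c=2. log_3(2)=0.631 < c=2. Case 3: O(n^c) = O(n^2)
Complexity: O(n^2)


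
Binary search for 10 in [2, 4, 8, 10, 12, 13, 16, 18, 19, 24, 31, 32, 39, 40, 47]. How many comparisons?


Search for 10:
[0,14] mid=7 arr[7]=18
[0,6] mid=3 arr[3]=10
Total: 2 comparisons


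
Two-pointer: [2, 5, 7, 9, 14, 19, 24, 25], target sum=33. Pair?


Two pointers: lo=0, hi=7
Found pair: (9, 24) summing to 33


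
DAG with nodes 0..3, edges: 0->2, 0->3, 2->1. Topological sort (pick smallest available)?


Kahn's algorithm, process smallest node first
Order: [0, 2, 1, 3]


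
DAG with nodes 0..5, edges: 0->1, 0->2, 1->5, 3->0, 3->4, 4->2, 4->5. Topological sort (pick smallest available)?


Kahn's algorithm, process smallest node first
Order: [3, 0, 1, 4, 2, 5]


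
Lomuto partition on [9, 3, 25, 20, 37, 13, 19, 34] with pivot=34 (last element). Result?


Elements <= 34 go left of pivot.
Result: [9, 3, 25, 20, 13, 19, 34, 37], pivot at index 6


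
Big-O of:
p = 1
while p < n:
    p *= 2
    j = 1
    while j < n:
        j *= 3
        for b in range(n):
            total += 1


Per nesting level: O(log n) * O(log n) * O(n) = O(n (log n)^2)
Complexity: O(n (log n)^2)


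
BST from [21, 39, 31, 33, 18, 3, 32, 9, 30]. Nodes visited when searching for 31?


BST root = 21
Search for 31: compare at each node
Path: [21, 39, 31]


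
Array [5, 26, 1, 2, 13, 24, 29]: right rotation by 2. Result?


Right rotate by 2: [24, 29, 5, 26, 1, 2, 13]


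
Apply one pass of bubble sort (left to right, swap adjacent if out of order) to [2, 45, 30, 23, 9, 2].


After one pass: [2, 30, 23, 9, 2, 45]


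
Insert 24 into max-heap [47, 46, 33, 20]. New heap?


Append 24: [47, 46, 33, 20, 24]
Bubble up: no swaps needed
Result: [47, 46, 33, 20, 24]


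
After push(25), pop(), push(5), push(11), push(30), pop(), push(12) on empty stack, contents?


push(25) -> [25]
pop() returns 25 -> []
push(5) -> [5]
push(11) -> [5, 11]
push(30) -> [5, 11, 30]
pop() returns 30 -> [5, 11]
push(12) -> [5, 11, 12]
Final stack (bottom to top): [5, 11, 12]


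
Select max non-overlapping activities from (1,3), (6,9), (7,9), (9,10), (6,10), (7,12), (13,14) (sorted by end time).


Greedy: pick earliest-ending, then skip overlaps.
Selected (4 activities): [(1, 3), (6, 9), (9, 10), (13, 14)]


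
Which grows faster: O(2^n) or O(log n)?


logarithmic grows slower than exponential
O(log n) is asymptotically smaller; O(2^n) grows faster


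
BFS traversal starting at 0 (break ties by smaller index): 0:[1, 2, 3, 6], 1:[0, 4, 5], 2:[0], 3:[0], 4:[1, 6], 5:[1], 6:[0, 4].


BFS queue: start with [0]
Visit order: [0, 1, 2, 3, 6, 4, 5]


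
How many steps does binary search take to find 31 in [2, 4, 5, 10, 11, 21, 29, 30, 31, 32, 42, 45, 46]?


Search for 31:
[0,12] mid=6 arr[6]=29
[7,12] mid=9 arr[9]=32
[7,8] mid=7 arr[7]=30
[8,8] mid=8 arr[8]=31
Total: 4 comparisons


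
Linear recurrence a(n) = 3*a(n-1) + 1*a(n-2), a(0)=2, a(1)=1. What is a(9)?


Build bottom-up:
...a(7)=1909, a(8)=6305, a(9)=3*6305+1*1909=20824


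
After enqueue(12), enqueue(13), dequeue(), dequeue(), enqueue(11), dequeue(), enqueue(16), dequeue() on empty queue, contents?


enqueue(12) -> [12]
enqueue(13) -> [12, 13]
dequeue() returns 12 -> [13]
dequeue() returns 13 -> []
enqueue(11) -> [11]
dequeue() returns 11 -> []
enqueue(16) -> [16]
dequeue() returns 16 -> []
Final queue (front to back): []


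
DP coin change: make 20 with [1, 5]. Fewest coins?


dp[0]=0; dp[i]=1+min(dp[i-c] for c in coins)
...dp[15]=3, dp[16]=4, dp[17]=5, dp[18]=6, dp[19]=7, dp[20]=4
Minimum coins for 20 = 4


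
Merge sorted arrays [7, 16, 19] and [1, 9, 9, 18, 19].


Compare heads, take smaller each step.
Merged: [1, 7, 9, 9, 16, 18, 19, 19]


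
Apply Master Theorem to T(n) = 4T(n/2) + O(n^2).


a=4, b=2, c=2. log_2(4)=2 = c=2. Case 2: O(n^c log n) = O(n^2 log n)
Complexity: O(n^2 log n)


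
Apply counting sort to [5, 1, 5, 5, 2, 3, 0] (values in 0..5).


Count array: [1, 1, 1, 1, 0, 3]
Reconstruct: [0, 1, 2, 3, 5, 5, 5]


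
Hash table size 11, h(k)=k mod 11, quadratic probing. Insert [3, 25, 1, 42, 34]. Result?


Insertions: 3->slot 3; 25->slot 4; 1->slot 1; 42->slot 9; 34->slot 2
Table: [None, 1, 34, 3, 25, None, None, None, None, 42, None]


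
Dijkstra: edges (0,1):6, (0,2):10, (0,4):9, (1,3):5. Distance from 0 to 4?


Dijkstra from 0:
Distances: {0: 0, 1: 6, 2: 10, 3: 11, 4: 9}
Shortest distance to 4 = 9, path = [0, 4]


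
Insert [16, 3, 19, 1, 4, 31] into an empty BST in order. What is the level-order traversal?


Root = 16; build tree by BST insertion.
Level-Order traversal: [16, 3, 19, 1, 4, 31]


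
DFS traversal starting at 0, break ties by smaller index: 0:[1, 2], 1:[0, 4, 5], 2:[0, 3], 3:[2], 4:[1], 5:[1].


DFS stack-based: start with [0]
Visit order: [0, 1, 4, 5, 2, 3]


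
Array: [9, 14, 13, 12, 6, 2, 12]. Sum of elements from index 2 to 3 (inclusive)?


Prefix sums: [0, 9, 23, 36, 48, 54, 56, 68]
Sum[2..3] = prefix[4] - prefix[2] = 48 - 23 = 25


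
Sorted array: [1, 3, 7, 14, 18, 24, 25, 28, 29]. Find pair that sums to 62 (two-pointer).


Two pointers: lo=0, hi=8
No pair sums to 62


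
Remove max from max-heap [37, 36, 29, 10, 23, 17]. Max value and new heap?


Max = 37
Replace root with last, heapify down
Resulting heap: [36, 23, 29, 10, 17]


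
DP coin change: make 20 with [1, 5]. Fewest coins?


dp[0]=0; dp[i]=1+min(dp[i-c] for c in coins)
...dp[15]=3, dp[16]=4, dp[17]=5, dp[18]=6, dp[19]=7, dp[20]=4
Minimum coins for 20 = 4


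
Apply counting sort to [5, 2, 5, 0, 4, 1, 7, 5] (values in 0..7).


Count array: [1, 1, 1, 0, 1, 3, 0, 1]
Reconstruct: [0, 1, 2, 4, 5, 5, 5, 7]


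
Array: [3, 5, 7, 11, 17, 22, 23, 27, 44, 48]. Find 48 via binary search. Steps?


Search for 48:
[0,9] mid=4 arr[4]=17
[5,9] mid=7 arr[7]=27
[8,9] mid=8 arr[8]=44
[9,9] mid=9 arr[9]=48
Total: 4 comparisons


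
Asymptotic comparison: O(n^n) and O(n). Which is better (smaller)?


linear grows slower than n^n
O(n) is asymptotically smaller; O(n^n) grows faster


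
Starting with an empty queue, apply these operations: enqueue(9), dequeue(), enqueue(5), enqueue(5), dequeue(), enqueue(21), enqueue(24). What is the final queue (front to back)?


enqueue(9) -> [9]
dequeue() returns 9 -> []
enqueue(5) -> [5]
enqueue(5) -> [5, 5]
dequeue() returns 5 -> [5]
enqueue(21) -> [5, 21]
enqueue(24) -> [5, 21, 24]
Final queue (front to back): [5, 21, 24]


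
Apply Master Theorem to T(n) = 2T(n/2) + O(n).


a=2, b=2, c=1. log_2(2)=1 = c=1. Case 2: O(n^c log n) = O(n log n)
Complexity: O(n log n)


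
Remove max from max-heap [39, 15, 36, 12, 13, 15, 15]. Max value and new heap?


Max = 39
Replace root with last, heapify down
Resulting heap: [36, 15, 15, 12, 13, 15]


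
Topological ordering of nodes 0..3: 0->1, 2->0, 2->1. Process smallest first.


Kahn's algorithm, process smallest node first
Order: [2, 0, 1, 3]


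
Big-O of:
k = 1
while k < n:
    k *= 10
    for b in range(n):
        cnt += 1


Per nesting level: O(log n) * O(n) = O(n log n)
Complexity: O(n log n)


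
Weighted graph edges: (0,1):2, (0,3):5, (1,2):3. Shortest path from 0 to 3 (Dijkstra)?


Dijkstra from 0:
Distances: {0: 0, 1: 2, 2: 5, 3: 5}
Shortest distance to 3 = 5, path = [0, 3]


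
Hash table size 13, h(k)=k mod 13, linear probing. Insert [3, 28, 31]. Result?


Insertions: 3->slot 3; 28->slot 2; 31->slot 5
Table: [None, None, 28, 3, None, 31, None, None, None, None, None, None, None]


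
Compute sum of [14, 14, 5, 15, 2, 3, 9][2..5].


Prefix sums: [0, 14, 28, 33, 48, 50, 53, 62]
Sum[2..5] = prefix[6] - prefix[2] = 53 - 28 = 25


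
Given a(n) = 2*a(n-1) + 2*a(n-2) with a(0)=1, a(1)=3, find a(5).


Build bottom-up:
...a(3)=22, a(4)=60, a(5)=2*60+2*22=164


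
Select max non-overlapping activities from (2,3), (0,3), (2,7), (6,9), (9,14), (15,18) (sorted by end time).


Greedy: pick earliest-ending, then skip overlaps.
Selected (4 activities): [(2, 3), (6, 9), (9, 14), (15, 18)]


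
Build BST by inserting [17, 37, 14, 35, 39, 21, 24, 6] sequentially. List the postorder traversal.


Root = 17; build tree by BST insertion.
Postorder traversal: [6, 14, 24, 21, 35, 39, 37, 17]


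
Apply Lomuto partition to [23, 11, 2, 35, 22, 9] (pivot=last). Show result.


Elements <= 9 go left of pivot.
Result: [2, 9, 23, 35, 22, 11], pivot at index 1


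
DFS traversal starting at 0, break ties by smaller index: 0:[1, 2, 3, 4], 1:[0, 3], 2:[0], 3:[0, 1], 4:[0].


DFS stack-based: start with [0]
Visit order: [0, 1, 3, 2, 4]


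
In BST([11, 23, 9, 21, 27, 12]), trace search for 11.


BST root = 11
Search for 11: compare at each node
Path: [11]


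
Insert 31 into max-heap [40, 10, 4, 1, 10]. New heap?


Append 31: [40, 10, 4, 1, 10, 31]
Bubble up: swap idx 5(31) with idx 2(4)
Result: [40, 10, 31, 1, 10, 4]


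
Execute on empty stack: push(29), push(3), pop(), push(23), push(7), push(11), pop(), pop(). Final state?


push(29) -> [29]
push(3) -> [29, 3]
pop() returns 3 -> [29]
push(23) -> [29, 23]
push(7) -> [29, 23, 7]
push(11) -> [29, 23, 7, 11]
pop() returns 11 -> [29, 23, 7]
pop() returns 7 -> [29, 23]
Final stack (bottom to top): [29, 23]


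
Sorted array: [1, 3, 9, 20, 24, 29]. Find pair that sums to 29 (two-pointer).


Two pointers: lo=0, hi=5
Found pair: (9, 20) summing to 29


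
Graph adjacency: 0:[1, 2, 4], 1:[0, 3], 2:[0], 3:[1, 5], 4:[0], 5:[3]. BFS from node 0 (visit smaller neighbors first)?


BFS queue: start with [0]
Visit order: [0, 1, 2, 4, 3, 5]


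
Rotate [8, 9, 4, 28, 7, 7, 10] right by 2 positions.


Right rotate by 2: [7, 10, 8, 9, 4, 28, 7]


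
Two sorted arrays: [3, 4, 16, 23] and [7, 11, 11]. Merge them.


Compare heads, take smaller each step.
Merged: [3, 4, 7, 11, 11, 16, 23]


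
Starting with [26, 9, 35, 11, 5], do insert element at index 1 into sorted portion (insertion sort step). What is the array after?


After one pass: [9, 26, 35, 11, 5]


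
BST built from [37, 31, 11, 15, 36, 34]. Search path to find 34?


BST root = 37
Search for 34: compare at each node
Path: [37, 31, 36, 34]


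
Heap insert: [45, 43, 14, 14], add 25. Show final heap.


Append 25: [45, 43, 14, 14, 25]
Bubble up: no swaps needed
Result: [45, 43, 14, 14, 25]


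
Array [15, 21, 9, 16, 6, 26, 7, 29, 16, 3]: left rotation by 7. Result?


Left rotate by 7: [29, 16, 3, 15, 21, 9, 16, 6, 26, 7]


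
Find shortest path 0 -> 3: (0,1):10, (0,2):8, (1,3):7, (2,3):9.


Dijkstra from 0:
Distances: {0: 0, 1: 10, 2: 8, 3: 17}
Shortest distance to 3 = 17, path = [0, 2, 3]


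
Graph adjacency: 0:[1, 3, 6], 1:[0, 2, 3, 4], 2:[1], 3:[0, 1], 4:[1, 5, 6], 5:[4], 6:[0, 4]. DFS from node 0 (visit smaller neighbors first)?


DFS stack-based: start with [0]
Visit order: [0, 1, 2, 3, 4, 5, 6]


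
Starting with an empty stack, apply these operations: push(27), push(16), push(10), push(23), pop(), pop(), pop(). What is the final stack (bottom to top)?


push(27) -> [27]
push(16) -> [27, 16]
push(10) -> [27, 16, 10]
push(23) -> [27, 16, 10, 23]
pop() returns 23 -> [27, 16, 10]
pop() returns 10 -> [27, 16]
pop() returns 16 -> [27]
Final stack (bottom to top): [27]


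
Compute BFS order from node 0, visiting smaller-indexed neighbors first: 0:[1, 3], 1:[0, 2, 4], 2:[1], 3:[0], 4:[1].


BFS queue: start with [0]
Visit order: [0, 1, 3, 2, 4]


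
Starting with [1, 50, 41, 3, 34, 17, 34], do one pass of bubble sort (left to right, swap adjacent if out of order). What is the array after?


After one pass: [1, 41, 3, 34, 17, 34, 50]


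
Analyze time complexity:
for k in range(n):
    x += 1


Per nesting level: O(n) = O(n)
Complexity: O(n)


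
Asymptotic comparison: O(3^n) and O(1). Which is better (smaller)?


constant grows slower than exponential (base 3)
O(1) is asymptotically smaller; O(3^n) grows faster


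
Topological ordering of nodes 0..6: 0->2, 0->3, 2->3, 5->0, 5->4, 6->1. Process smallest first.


Kahn's algorithm, process smallest node first
Order: [5, 0, 2, 3, 4, 6, 1]


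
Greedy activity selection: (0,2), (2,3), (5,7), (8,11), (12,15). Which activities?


Greedy: pick earliest-ending, then skip overlaps.
Selected (5 activities): [(0, 2), (2, 3), (5, 7), (8, 11), (12, 15)]


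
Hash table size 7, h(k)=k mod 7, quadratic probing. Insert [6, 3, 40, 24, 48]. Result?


Insertions: 6->slot 6; 3->slot 3; 40->slot 5; 24->slot 4; 48->slot 0
Table: [48, None, None, 3, 24, 40, 6]


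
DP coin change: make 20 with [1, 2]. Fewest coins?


dp[0]=0; dp[i]=1+min(dp[i-c] for c in coins)
...dp[15]=8, dp[16]=8, dp[17]=9, dp[18]=9, dp[19]=10, dp[20]=10
Minimum coins for 20 = 10


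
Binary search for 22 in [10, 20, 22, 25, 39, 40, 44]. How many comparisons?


Search for 22:
[0,6] mid=3 arr[3]=25
[0,2] mid=1 arr[1]=20
[2,2] mid=2 arr[2]=22
Total: 3 comparisons


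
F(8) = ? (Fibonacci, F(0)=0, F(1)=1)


F(n)=F(n-1)+F(n-2)
...F(6)=8, F(7)=13, F(8)=21


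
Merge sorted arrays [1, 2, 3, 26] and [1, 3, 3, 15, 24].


Compare heads, take smaller each step.
Merged: [1, 1, 2, 3, 3, 3, 15, 24, 26]


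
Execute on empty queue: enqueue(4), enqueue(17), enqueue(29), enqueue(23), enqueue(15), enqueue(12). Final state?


enqueue(4) -> [4]
enqueue(17) -> [4, 17]
enqueue(29) -> [4, 17, 29]
enqueue(23) -> [4, 17, 29, 23]
enqueue(15) -> [4, 17, 29, 23, 15]
enqueue(12) -> [4, 17, 29, 23, 15, 12]
Final queue (front to back): [4, 17, 29, 23, 15, 12]


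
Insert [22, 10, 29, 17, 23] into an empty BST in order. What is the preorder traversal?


Root = 22; build tree by BST insertion.
Preorder traversal: [22, 10, 17, 29, 23]


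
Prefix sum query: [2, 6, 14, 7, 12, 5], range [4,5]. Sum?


Prefix sums: [0, 2, 8, 22, 29, 41, 46]
Sum[4..5] = prefix[6] - prefix[4] = 46 - 29 = 17


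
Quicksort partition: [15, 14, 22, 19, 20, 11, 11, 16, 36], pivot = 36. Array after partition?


Elements <= 36 go left of pivot.
Result: [15, 14, 22, 19, 20, 11, 11, 16, 36], pivot at index 8


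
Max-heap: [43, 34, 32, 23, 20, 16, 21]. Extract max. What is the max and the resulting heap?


Max = 43
Replace root with last, heapify down
Resulting heap: [34, 23, 32, 21, 20, 16]


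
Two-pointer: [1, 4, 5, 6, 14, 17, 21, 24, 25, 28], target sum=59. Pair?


Two pointers: lo=0, hi=9
No pair sums to 59


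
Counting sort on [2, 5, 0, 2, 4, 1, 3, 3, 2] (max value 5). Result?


Count array: [1, 1, 3, 2, 1, 1]
Reconstruct: [0, 1, 2, 2, 2, 3, 3, 4, 5]


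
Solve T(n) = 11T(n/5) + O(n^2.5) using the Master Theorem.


a=11, b=5, c=2.5. log_5(11)=1.490 < c=2.5. Case 3: O(n^c) = O(n^2.500)
Complexity: O(n^2.500)


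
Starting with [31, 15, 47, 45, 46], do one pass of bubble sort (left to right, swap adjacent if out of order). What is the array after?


After one pass: [15, 31, 45, 46, 47]


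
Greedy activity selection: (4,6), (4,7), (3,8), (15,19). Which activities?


Greedy: pick earliest-ending, then skip overlaps.
Selected (2 activities): [(4, 6), (15, 19)]


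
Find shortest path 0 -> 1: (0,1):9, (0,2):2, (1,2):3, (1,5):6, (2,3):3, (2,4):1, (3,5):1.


Dijkstra from 0:
Distances: {0: 0, 1: 5, 2: 2, 3: 5, 4: 3, 5: 6}
Shortest distance to 1 = 5, path = [0, 2, 1]


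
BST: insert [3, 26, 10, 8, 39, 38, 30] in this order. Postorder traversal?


Root = 3; build tree by BST insertion.
Postorder traversal: [8, 10, 30, 38, 39, 26, 3]


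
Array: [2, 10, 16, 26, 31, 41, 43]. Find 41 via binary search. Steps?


Search for 41:
[0,6] mid=3 arr[3]=26
[4,6] mid=5 arr[5]=41
Total: 2 comparisons


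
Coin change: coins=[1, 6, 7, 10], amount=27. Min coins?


dp[0]=0; dp[i]=1+min(dp[i-c] for c in coins)
...dp[22]=3, dp[23]=3, dp[24]=3, dp[25]=4, dp[26]=3, dp[27]=3
Minimum coins for 27 = 3


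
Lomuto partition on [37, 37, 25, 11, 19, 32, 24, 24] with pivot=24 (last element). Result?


Elements <= 24 go left of pivot.
Result: [11, 19, 24, 24, 37, 32, 25, 37], pivot at index 3


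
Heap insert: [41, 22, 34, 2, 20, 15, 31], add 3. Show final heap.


Append 3: [41, 22, 34, 2, 20, 15, 31, 3]
Bubble up: swap idx 7(3) with idx 3(2)
Result: [41, 22, 34, 3, 20, 15, 31, 2]


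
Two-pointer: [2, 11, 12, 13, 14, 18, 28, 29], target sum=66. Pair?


Two pointers: lo=0, hi=7
No pair sums to 66


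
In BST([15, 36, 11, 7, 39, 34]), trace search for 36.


BST root = 15
Search for 36: compare at each node
Path: [15, 36]


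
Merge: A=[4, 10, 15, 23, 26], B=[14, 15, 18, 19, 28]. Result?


Compare heads, take smaller each step.
Merged: [4, 10, 14, 15, 15, 18, 19, 23, 26, 28]


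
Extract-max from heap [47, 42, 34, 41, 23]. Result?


Max = 47
Replace root with last, heapify down
Resulting heap: [42, 41, 34, 23]


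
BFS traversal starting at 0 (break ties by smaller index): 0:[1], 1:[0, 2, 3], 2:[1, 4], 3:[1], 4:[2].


BFS queue: start with [0]
Visit order: [0, 1, 2, 3, 4]


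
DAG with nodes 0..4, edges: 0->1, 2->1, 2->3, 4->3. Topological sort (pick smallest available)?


Kahn's algorithm, process smallest node first
Order: [0, 2, 1, 4, 3]


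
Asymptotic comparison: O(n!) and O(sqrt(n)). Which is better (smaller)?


sublinear grows slower than factorial
O(sqrt(n)) is asymptotically smaller; O(n!) grows faster


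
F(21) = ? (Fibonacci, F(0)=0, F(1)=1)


F(n)=F(n-1)+F(n-2)
...F(19)=4181, F(20)=6765, F(21)=10946


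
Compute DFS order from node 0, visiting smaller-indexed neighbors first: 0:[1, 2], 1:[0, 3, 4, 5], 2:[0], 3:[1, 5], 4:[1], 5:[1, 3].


DFS stack-based: start with [0]
Visit order: [0, 1, 3, 5, 4, 2]


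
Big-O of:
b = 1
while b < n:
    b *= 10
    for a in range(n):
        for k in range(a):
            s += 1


Per nesting level: O(log n) * O(n) * O(n) [triangular over a] = O(n^2 log n)
Complexity: O(n^2 log n)


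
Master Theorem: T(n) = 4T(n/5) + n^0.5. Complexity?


a=4, b=5, c=0.5. log_5(4)=0.861 > c=0.5. Case 1: O(n^log_b(a)) = O(n^0.861)
Complexity: O(n^0.861)


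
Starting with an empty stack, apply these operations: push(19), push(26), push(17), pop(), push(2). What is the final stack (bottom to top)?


push(19) -> [19]
push(26) -> [19, 26]
push(17) -> [19, 26, 17]
pop() returns 17 -> [19, 26]
push(2) -> [19, 26, 2]
Final stack (bottom to top): [19, 26, 2]


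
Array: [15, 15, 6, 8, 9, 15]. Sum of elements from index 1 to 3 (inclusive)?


Prefix sums: [0, 15, 30, 36, 44, 53, 68]
Sum[1..3] = prefix[4] - prefix[1] = 44 - 15 = 29


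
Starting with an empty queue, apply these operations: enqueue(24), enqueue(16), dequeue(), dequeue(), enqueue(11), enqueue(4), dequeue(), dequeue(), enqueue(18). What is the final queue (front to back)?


enqueue(24) -> [24]
enqueue(16) -> [24, 16]
dequeue() returns 24 -> [16]
dequeue() returns 16 -> []
enqueue(11) -> [11]
enqueue(4) -> [11, 4]
dequeue() returns 11 -> [4]
dequeue() returns 4 -> []
enqueue(18) -> [18]
Final queue (front to back): [18]


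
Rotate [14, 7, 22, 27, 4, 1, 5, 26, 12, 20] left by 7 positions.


Left rotate by 7: [26, 12, 20, 14, 7, 22, 27, 4, 1, 5]


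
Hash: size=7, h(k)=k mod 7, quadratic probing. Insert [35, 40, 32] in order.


Insertions: 35->slot 0; 40->slot 5; 32->slot 4
Table: [35, None, None, None, 32, 40, None]


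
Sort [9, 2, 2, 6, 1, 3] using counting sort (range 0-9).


Count array: [0, 1, 2, 1, 0, 0, 1, 0, 0, 1]
Reconstruct: [1, 2, 2, 3, 6, 9]


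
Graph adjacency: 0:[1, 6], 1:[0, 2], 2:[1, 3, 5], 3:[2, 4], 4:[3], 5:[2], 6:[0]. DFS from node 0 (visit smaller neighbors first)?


DFS stack-based: start with [0]
Visit order: [0, 1, 2, 3, 4, 5, 6]


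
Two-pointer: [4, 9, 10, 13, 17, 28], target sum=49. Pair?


Two pointers: lo=0, hi=5
No pair sums to 49


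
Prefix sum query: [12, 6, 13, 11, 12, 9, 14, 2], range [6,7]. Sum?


Prefix sums: [0, 12, 18, 31, 42, 54, 63, 77, 79]
Sum[6..7] = prefix[8] - prefix[6] = 79 - 63 = 16


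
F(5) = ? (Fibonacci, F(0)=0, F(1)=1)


F(n)=F(n-1)+F(n-2)
...F(3)=2, F(4)=3, F(5)=5


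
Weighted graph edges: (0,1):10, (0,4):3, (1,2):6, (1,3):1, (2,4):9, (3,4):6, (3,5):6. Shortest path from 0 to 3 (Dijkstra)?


Dijkstra from 0:
Distances: {0: 0, 1: 10, 2: 12, 3: 9, 4: 3, 5: 15}
Shortest distance to 3 = 9, path = [0, 4, 3]


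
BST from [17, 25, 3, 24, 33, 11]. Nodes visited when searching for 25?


BST root = 17
Search for 25: compare at each node
Path: [17, 25]


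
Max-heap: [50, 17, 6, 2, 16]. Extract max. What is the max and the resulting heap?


Max = 50
Replace root with last, heapify down
Resulting heap: [17, 16, 6, 2]


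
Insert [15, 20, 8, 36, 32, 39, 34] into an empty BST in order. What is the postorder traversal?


Root = 15; build tree by BST insertion.
Postorder traversal: [8, 34, 32, 39, 36, 20, 15]


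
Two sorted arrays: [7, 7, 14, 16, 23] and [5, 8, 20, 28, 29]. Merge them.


Compare heads, take smaller each step.
Merged: [5, 7, 7, 8, 14, 16, 20, 23, 28, 29]


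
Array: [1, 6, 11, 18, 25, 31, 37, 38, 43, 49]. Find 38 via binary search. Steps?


Search for 38:
[0,9] mid=4 arr[4]=25
[5,9] mid=7 arr[7]=38
Total: 2 comparisons


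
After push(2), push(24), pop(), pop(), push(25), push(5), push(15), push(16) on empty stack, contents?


push(2) -> [2]
push(24) -> [2, 24]
pop() returns 24 -> [2]
pop() returns 2 -> []
push(25) -> [25]
push(5) -> [25, 5]
push(15) -> [25, 5, 15]
push(16) -> [25, 5, 15, 16]
Final stack (bottom to top): [25, 5, 15, 16]


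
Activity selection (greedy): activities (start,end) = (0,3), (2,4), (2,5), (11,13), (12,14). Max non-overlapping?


Greedy: pick earliest-ending, then skip overlaps.
Selected (2 activities): [(0, 3), (11, 13)]


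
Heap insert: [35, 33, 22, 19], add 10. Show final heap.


Append 10: [35, 33, 22, 19, 10]
Bubble up: no swaps needed
Result: [35, 33, 22, 19, 10]


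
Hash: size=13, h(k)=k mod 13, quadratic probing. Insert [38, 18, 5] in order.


Insertions: 38->slot 12; 18->slot 5; 5->slot 6
Table: [None, None, None, None, None, 18, 5, None, None, None, None, None, 38]


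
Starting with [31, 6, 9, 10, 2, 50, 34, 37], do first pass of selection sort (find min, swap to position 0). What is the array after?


After one pass: [2, 6, 9, 10, 31, 50, 34, 37]


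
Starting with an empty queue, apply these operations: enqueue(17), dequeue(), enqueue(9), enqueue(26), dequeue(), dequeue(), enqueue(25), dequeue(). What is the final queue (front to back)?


enqueue(17) -> [17]
dequeue() returns 17 -> []
enqueue(9) -> [9]
enqueue(26) -> [9, 26]
dequeue() returns 9 -> [26]
dequeue() returns 26 -> []
enqueue(25) -> [25]
dequeue() returns 25 -> []
Final queue (front to back): []


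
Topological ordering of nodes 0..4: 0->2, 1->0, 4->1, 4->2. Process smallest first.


Kahn's algorithm, process smallest node first
Order: [3, 4, 1, 0, 2]


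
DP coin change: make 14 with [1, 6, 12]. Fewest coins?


dp[0]=0; dp[i]=1+min(dp[i-c] for c in coins)
...dp[9]=4, dp[10]=5, dp[11]=6, dp[12]=1, dp[13]=2, dp[14]=3
Minimum coins for 14 = 3


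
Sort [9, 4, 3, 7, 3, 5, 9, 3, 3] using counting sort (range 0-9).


Count array: [0, 0, 0, 4, 1, 1, 0, 1, 0, 2]
Reconstruct: [3, 3, 3, 3, 4, 5, 7, 9, 9]


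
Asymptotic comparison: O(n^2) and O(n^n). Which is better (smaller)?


quadratic grows slower than n^n
O(n^2) is asymptotically smaller; O(n^n) grows faster


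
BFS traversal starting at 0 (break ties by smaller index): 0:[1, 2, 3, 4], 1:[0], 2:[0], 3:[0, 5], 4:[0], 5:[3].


BFS queue: start with [0]
Visit order: [0, 1, 2, 3, 4, 5]


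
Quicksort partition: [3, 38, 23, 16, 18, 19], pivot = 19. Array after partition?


Elements <= 19 go left of pivot.
Result: [3, 16, 18, 19, 23, 38], pivot at index 3


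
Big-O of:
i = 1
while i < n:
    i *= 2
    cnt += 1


Per nesting level: O(log n) = O(log n)
Complexity: O(log n)


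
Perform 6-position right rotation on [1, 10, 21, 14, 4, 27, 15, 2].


Right rotate by 6: [21, 14, 4, 27, 15, 2, 1, 10]


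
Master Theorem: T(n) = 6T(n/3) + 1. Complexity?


a=6, b=3, c=0. log_3(6)=1.631 > c=0. Case 1: O(n^log_b(a)) = O(n^1.631)
Complexity: O(n^1.631)


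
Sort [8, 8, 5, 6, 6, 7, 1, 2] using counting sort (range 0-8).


Count array: [0, 1, 1, 0, 0, 1, 2, 1, 2]
Reconstruct: [1, 2, 5, 6, 6, 7, 8, 8]


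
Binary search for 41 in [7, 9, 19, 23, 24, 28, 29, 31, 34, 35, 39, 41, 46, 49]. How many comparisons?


Search for 41:
[0,13] mid=6 arr[6]=29
[7,13] mid=10 arr[10]=39
[11,13] mid=12 arr[12]=46
[11,11] mid=11 arr[11]=41
Total: 4 comparisons


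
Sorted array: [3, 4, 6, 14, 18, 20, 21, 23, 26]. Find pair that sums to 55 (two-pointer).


Two pointers: lo=0, hi=8
No pair sums to 55


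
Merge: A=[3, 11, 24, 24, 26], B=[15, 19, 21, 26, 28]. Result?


Compare heads, take smaller each step.
Merged: [3, 11, 15, 19, 21, 24, 24, 26, 26, 28]


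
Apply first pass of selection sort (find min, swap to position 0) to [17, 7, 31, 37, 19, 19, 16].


After one pass: [7, 17, 31, 37, 19, 19, 16]


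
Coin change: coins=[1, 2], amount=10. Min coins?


dp[0]=0; dp[i]=1+min(dp[i-c] for c in coins)
...dp[5]=3, dp[6]=3, dp[7]=4, dp[8]=4, dp[9]=5, dp[10]=5
Minimum coins for 10 = 5


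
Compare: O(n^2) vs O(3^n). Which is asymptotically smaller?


quadratic grows slower than exponential (base 3)
O(n^2) is asymptotically smaller; O(3^n) grows faster


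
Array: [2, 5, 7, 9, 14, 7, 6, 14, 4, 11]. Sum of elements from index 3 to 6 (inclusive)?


Prefix sums: [0, 2, 7, 14, 23, 37, 44, 50, 64, 68, 79]
Sum[3..6] = prefix[7] - prefix[3] = 50 - 14 = 36
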